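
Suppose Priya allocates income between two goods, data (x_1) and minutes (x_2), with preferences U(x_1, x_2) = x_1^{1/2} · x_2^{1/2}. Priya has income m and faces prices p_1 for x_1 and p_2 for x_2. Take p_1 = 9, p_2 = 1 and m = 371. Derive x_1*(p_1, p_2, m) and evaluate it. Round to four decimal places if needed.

The MRS is x_2/x_1. Set MRS = p_1/p_2.
So 0.5·p_2·x_2 = 0.5·p_1·x_1; combined with the budget, a share 0.5 of income goes to x_1.
Demand: x_1*(p_1,p_2,m) = 0.5·m/p_1 and x_2* = 0.5·m/p_2.
At p_1=9, p_2=1, m=371: x_1* = 0.5·371/9 = 20.6111.

x_1* = 20.6111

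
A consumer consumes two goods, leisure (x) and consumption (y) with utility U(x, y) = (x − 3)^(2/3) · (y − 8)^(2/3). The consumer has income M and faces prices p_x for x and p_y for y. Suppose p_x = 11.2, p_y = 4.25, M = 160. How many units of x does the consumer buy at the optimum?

x* = 7.125

MRS = (y−8)/(x−3). Tangency with p_x/p_y gives y−8 = (p_x/p_y)·(x−3).
After buying the subsistence bundle (3, 8), a share 0.5 of the remaining income goes to x: x* = 3 + 0.5·(M − 3p_x − 8p_y)/p_x.
Discretionary income = 160 − 3·11.2 − 8·4.25 = 92.4; x* = 3 + 0.5·92.4/11.2 = 7.125.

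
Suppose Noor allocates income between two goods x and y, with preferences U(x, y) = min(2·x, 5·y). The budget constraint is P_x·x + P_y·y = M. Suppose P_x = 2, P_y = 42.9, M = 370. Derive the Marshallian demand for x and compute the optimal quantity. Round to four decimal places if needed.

Leontief preferences: the optimum is at the kink where x/5 = y/2, i.e. y = (2/5)·x.
Budget: P_x·x + P_y·(2/5)·x = M, so (5·P_x + 2·P_y)·x = 5·M.
Demand: x*(P_x,P_y,M) = 5·M/(5·P_x + 2·P_y), y* = 2·M/(5·P_x + 2·P_y).
Here 5·2 + 2·42.9 = 95.8, giving x* = 19.3111.

x* = 19.3111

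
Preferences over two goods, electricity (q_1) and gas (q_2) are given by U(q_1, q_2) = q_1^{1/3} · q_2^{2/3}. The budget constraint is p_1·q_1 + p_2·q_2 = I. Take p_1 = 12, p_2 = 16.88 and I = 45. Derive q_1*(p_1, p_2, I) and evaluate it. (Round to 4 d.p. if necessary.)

q_1* = 1.25

The MRS is (1/2)·q_2/q_1. Set MRS = p_1/p_2.
Rearranging, p_2·q_2 = 2·p_1·q_1. Substituting into the budget gives p_1·q_1·(1 + 2) = I.
Demand: q_1*(p_1,p_2,I) = 1/3·I/p_1 and q_2* = 2/3·I/p_2.
At p_1=12, p_2=16.88, I=45: q_1* = 1/3·45/12 = 1.25.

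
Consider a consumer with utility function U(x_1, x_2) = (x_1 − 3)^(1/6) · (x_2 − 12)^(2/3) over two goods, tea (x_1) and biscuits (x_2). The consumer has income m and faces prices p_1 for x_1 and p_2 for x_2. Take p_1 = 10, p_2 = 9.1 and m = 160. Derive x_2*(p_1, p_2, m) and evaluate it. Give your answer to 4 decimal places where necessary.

x_2* = 13.8286

MRS = (1/4)·(x_2−12)/(x_1−3). Tangency with p_1/p_2 gives x_2−12 = 4·(p_1/p_2)·(x_1−3).
Substituting into the budget: x_1* = 3 + 0.2·(m − 3·p_1 − 12·p_2)/p_1, and x_2* = 12 + 0.8·(…)/p_2.
Discretionary income = 160 − 3·10 − 12·9.1 = 20.8; x_2* = 12 + 0.8·20.8/9.1 = 13.8286.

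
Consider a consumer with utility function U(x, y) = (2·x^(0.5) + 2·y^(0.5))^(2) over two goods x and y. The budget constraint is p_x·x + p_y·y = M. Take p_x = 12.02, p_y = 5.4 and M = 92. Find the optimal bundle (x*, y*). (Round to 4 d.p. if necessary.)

x* = 2.3726, y* = 11.7558

Numerically y/x = 4.954746, so x* = 92/(12.02 + 5.4·4.954746) = 2.3726 and y* = 4.954746·2.3726 = 11.7558.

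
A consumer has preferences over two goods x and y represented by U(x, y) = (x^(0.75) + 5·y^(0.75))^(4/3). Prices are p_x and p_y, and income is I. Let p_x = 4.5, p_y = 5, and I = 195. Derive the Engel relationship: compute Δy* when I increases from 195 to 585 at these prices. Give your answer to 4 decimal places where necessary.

Δy* = 77.8292

MU_x ∝ x^(-0.25), MU_y ∝ 5·y^(-0.25), so MRS = (1/5)·(y/x)^(0.25) = p_x/p_y.
Solve for the ratio: y/x = [5·p_x/p_y]^(4).
With the ratio pinned down, the budget gives x* = I/(p_x + p_y·(y/x)) and y* = (y/x)·x*.
Numerically y/x = 410.0625, so x* = 195/(4.5 + 5·410.0625) = 0.0949 and y* = 410.0625·0.0949 = 38.9146.
At I' = 585: y* = 116.7438. Change: 116.7438 − 38.9146 = 77.8292.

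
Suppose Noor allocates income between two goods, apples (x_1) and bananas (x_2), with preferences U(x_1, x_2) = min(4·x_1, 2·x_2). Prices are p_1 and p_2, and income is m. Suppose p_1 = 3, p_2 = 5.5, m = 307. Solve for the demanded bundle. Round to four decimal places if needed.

Leontief preferences: the optimum is at the kink where x_1/2 = x_2/4, i.e. x_2 = 2·x_1.
Budget: p_1·x_1 + p_2·2·x_1 = m, so (2·p_1 + 4·p_2)·x_1 = 2·m.
Demand: x_1*(p_1,p_2,m) = 2·m/(2·p_1 + 4·p_2), x_2* = 4·m/(2·p_1 + 4·p_2).
Here 2·3 + 4·5.5 = 28, giving x_1* = 21.9286 and x_2* = 43.8571.

x_1* = 21.9286, x_2* = 43.8571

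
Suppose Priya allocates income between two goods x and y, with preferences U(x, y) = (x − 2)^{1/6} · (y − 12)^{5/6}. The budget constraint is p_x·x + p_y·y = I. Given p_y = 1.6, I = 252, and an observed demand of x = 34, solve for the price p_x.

p_x = 1.2

MRS = (1/5)·(y−12)/(x−2). Tangency with p_x/p_y gives y−12 = 5·(p_x/p_y)·(x−2).
After buying the subsistence bundle (2, 12), a share 1/6 of the remaining income goes to x: x* = 2 + 1/6·(I − 2p_x − 12p_y)/p_x.
Set x* = 34 in the demand function and solve for p_x: p_x = 1.2.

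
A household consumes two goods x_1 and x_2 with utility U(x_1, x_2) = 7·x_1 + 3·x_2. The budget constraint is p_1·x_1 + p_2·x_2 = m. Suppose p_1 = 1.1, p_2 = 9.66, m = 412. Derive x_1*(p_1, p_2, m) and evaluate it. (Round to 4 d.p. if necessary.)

Linear utility — the consumer picks whichever good has higher MU/price: 7/1.1 = 6.3636 vs 3/9.66 = 0.3106.
x_1 gives more utility per dollar, so spend all income on x_1: x_1* = m/p_1, x_2* = 0.
Numerically: x_1* = 374.5455, x_2* = 0.

x_1* = 374.5455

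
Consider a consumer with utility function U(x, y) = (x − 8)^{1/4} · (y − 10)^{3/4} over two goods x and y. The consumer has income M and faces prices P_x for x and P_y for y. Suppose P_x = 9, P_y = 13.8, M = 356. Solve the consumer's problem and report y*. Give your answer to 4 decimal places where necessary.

After buying the subsistence bundle (8, 10), a share 0.25 of the remaining income goes to x: x* = 8 + 0.25·(M − 8P_x − 10P_y)/P_x.
Discretionary income = 356 − 8·9 − 10·13.8 = 146; y* = 10 + 0.75·146/13.8 = 17.9348.

y* = 17.9348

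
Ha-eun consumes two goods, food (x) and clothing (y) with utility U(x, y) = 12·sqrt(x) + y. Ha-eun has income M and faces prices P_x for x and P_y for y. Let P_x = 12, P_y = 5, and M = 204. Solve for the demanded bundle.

Thus x* = (6·P_y/P_x)² — independent of M — with the rest of income spent on y.
Plugging in: x* = (6·5/12)² = 6.25, y* = 25.8.

x* = 6.25, y* = 25.8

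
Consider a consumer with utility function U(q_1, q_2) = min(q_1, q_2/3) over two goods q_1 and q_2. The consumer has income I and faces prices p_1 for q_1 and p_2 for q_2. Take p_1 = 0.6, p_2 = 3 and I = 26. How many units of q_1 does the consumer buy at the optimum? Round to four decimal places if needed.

Demand: q_1*(p_1,p_2,I) = I/(p_1 + 3·p_2), q_2* = 3·I/(p_1 + 3·p_2).
Here 0.6 + 3·3 = 9.6, giving q_1* = 2.7083.

q_1* = 2.7083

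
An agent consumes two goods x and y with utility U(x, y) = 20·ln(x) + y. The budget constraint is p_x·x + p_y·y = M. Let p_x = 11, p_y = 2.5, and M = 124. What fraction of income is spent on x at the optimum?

MU_x = 20/x, MU_y = 1. Tangency: 20/x = p_x/p_y.
So x*(p_x,p_y) = 20·p_y/p_x, independent of income; and y* = (M − 20·p_y)/p_y.
At the given prices: x* = 20·2.5/11 = 4.5455, and y* = 29.6.
Expenditure on x: 11·4.5455 = 50; share = 0.4032.

share on x = 0.4032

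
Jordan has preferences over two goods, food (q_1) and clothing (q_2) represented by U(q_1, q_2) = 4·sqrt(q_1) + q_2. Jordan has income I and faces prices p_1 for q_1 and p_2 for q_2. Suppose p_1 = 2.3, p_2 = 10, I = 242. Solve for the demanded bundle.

Utility is quasi-linear in q_2; the FOC for q_1 is 2/√q_1 = p_1/p_2.
Solve: √q_1 = 2·p_2/p_1, so q_1*(p_1,p_2) = (2·p_2/p_1)², and q_2* = (I − p_1·q_1*)/p_2.
Plugging in: q_1* = (2·10/2.3)² = 75.6144, q_2* = 6.8087.

q_1* = 75.6144, q_2* = 6.8087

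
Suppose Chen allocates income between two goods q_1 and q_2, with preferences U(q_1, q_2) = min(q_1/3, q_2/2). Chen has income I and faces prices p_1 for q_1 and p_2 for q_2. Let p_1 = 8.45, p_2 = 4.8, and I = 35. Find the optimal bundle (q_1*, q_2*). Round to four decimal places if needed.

q_1* = 3.0043, q_2* = 2.0029

Leontief preferences: the optimum is at the kink where q_1/3 = q_2/2, i.e. q_2 = (2/3)·q_1.
Budget: p_1·q_1 + p_2·(2/3)·q_1 = I, so (3·p_1 + 2·p_2)·q_1 = 3·I.
Demand: q_1*(p_1,p_2,I) = 3·I/(3·p_1 + 2·p_2), q_2* = 2·I/(3·p_1 + 2·p_2).
Here 3·8.45 + 2·4.8 = 34.95, giving q_1* = 3.0043 and q_2* = 2.0029.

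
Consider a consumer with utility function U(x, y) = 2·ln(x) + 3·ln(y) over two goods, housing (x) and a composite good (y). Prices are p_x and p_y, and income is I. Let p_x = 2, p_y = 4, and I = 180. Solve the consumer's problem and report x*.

The MRS is (2/3)·y/x. Set MRS = p_x/p_y.
So 2·p_y·y = 3·p_x·x; combined with the budget, a share 0.4 of income goes to x.
Demand: x*(p_x,p_y,I) = 0.4·I/p_x and y* = 0.6·I/p_y.
At p_x=2, p_y=4, I=180: x* = 0.4·180/2 = 36.

x* = 36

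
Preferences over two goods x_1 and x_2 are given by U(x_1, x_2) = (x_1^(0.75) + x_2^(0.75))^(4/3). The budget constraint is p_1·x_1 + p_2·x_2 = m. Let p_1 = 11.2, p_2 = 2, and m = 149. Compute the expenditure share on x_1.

Numerically x_2/x_1 = 983.4496, so x_1* = 149/(11.2 + 2·983.4496) = 0.0753 and x_2* = 983.4496·0.0753 = 74.0782.
Expenditure on x_1: 11.2·0.0753 = 0.8436; share = 0.0057.

share on x_1 = 0.0057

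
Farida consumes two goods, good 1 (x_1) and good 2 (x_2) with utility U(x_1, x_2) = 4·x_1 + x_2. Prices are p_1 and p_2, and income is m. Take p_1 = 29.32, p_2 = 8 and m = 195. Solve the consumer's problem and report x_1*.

x_1* = 6.6508

Perfect substitutes: compare marginal utility per dollar. 4/p_1 vs 1/p_2 → 0.1364 vs 0.125.
x_1 gives more utility per dollar, so spend all income on x_1: x_1* = m/p_1, x_2* = 0.
Numerically: x_1* = 6.6508, x_2* = 0.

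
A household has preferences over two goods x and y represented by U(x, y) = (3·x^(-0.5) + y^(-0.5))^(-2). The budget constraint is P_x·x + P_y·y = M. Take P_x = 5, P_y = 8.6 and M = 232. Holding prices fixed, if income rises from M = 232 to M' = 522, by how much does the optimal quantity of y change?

Δy* = 12.3245

With the ratio pinned down, the budget gives x* = M/(P_x + P_y·(y/x)) and y* = (y/x)·x*.
Numerically y/x = 0.334888, so x* = 232/(5 + 8.6·0.334888) = 29.4415 and y* = 0.334888·29.4415 = 9.8596.
At M' = 522: y* = 22.1841. Change: 22.1841 − 9.8596 = 12.3245.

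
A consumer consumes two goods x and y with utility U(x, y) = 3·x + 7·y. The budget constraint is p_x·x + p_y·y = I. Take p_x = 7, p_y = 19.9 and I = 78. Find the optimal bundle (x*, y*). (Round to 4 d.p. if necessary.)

x* = 11.1429, y* = 0

Linear utility — the consumer picks whichever good has higher MU/price: 3/7 = 0.4286 vs 7/19.9 = 0.3518.
x gives more utility per dollar, so spend all income on x: x* = I/p_x, y* = 0.
Numerically: x* = 11.1429, y* = 0.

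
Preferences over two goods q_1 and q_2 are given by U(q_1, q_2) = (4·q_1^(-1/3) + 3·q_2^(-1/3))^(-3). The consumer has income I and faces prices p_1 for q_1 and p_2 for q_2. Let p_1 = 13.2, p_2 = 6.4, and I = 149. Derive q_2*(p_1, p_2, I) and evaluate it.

MU_q_1 ∝ 4·q_1^(-4/3), MU_q_2 ∝ 3·q_2^(-4/3), so MRS = (4/3)·(q_2/q_1)^(4/3) = p_1/p_2.
Hence q_2/q_1 = ((3/4)·p_1/p_2)^(1/(4/3)), i.e. raised to the 0.75 power.
With the ratio pinned down, the budget gives q_1* = I/(p_1 + p_2·(q_2/q_1)) and q_2* = (q_2/q_1)·q_1*.
Numerically q_2/q_1 = 1.387048, so q_1* = 149/(13.2 + 6.4·1.387048) = 6.7491 and q_2* = 1.387048·6.7491 = 9.3613.

q_2* = 9.3613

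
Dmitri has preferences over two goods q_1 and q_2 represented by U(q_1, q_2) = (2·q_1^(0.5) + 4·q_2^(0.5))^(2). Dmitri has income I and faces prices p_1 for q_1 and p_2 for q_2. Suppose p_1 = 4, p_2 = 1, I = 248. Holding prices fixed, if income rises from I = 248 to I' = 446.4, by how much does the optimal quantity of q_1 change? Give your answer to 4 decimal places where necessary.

Δq_1* = 2.9176

From the CES first-order condition, (1/2)·(q_2/q_1)^(0.5) = p_1/p_2.
Solve for the ratio: q_2/q_1 = [2·p_1/p_2]^(2).
With the ratio pinned down, the budget gives q_1* = I/(p_1 + p_2·(q_2/q_1)) and q_2* = (q_2/q_1)·q_1*.
Numerically q_2/q_1 = 64, so q_1* = 248/(4 + 1·64) = 3.6471.
At I' = 446.4: q_1* = 6.5647. Change: 6.5647 − 3.6471 = 2.9176.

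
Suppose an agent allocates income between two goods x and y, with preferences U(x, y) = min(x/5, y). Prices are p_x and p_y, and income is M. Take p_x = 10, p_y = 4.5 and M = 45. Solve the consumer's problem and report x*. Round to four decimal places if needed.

x* = 4.1284

Leontief preferences: the optimum is at the kink where x/5 = y/1, i.e. y = (1/5)·x.
Budget: p_x·x + p_y·(1/5)·x = M, so (5·p_x + p_y)·x = 5·M.
Demand: x*(p_x,p_y,M) = 5·M/(5·p_x + p_y), y* = M/(5·p_x + p_y).
Here 5·10 + 4.5 = 54.5, giving x* = 4.1284.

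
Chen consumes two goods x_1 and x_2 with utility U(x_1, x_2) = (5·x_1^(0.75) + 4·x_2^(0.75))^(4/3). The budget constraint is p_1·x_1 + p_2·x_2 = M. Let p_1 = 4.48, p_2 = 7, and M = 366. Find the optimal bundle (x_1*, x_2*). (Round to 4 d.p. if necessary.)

From the CES first-order condition, (5/4)·(x_2/x_1)^(0.25) = p_1/p_2.
Solve for the ratio: x_2/x_1 = [(4/5)·p_1/p_2]^(4).
With the ratio pinned down, the budget gives x_1* = M/(p_1 + p_2·(x_2/x_1)) and x_2* = (x_2/x_1)·x_1*.
Numerically x_2/x_1 = 0.068719, so x_1* = 366/(4.48 + 7·0.068719) = 73.7749 and x_2* = 0.068719·73.7749 = 5.0698.

x_1* = 73.7749, x_2* = 5.0698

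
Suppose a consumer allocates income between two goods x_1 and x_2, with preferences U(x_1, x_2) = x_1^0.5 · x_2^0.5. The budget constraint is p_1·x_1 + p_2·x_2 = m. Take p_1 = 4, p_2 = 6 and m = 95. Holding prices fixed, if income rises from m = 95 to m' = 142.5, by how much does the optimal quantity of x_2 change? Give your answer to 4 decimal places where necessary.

Tangency: MRS = x_2/x_1 = p_1/p_2.
Rearranging, p_2·x_2 = p_1·x_1. Substituting into the budget gives p_1·x_1·(1 + 1) = m.
Demand: x_1*(p_1,p_2,m) = 0.5·m/p_1 and x_2* = 0.5·m/p_2.
At p_1=4, p_2=6, m=95: x_2* = 0.5·95/6 = 7.9167.
At m' = 142.5: x_2* = 11.875. Change: 11.875 − 7.9167 = 3.9583.

Δx_2* = 3.9583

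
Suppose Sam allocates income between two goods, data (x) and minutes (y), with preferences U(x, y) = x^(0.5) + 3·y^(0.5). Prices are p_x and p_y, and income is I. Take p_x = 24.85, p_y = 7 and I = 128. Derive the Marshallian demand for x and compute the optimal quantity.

x* = 0.1563

From the CES first-order condition, (1/3)·(y/x)^(0.5) = p_x/p_y.
Solve for the ratio: y/x = [3·p_x/p_y]^(2).
With the ratio pinned down, the budget gives x* = I/(p_x + p_y·(y/x)) and y* = (y/x)·x*.
Numerically y/x = 113.4225, so x* = 128/(24.85 + 7·113.4225) = 0.1563.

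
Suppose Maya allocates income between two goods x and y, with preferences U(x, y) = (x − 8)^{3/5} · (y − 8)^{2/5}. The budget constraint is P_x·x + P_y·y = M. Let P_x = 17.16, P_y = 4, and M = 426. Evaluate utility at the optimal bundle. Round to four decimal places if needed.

V = 13.666

Substituting into the budget: x* = 8 + 0.6·(M − 8·P_x − 8·P_y)/P_x, and y* = 8 + 0.4·(…)/P_y.
Discretionary income = 426 − 8·17.16 − 8·4 = 256.72; x* = 8 + 0.6·256.72/17.16 = 16.9762; y* = 8 + 0.4·256.72/4 = 33.672.
Utility at the optimum: U(16.9762, 33.672) = 13.666.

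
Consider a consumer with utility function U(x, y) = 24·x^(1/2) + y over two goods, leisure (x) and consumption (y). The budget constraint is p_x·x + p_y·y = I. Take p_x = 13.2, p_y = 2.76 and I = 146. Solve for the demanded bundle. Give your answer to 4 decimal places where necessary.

x* = 6.2955, y* = 22.7895

Solve: √x = 12·p_y/p_x, so x*(p_x,p_y) = (12·p_y/p_x)², and y* = (I − p_x·x*)/p_y.
Plugging in: x* = (12·2.76/13.2)² = 6.2955, y* = 22.7895.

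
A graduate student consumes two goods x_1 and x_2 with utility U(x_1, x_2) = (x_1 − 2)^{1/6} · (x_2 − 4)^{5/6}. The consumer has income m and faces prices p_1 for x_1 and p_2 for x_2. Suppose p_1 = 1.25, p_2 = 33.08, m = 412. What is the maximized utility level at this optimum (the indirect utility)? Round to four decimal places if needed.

V = 9.2178

Let x_1' = x_1−2, x_2' = x_2−4. MRS = (1/5)·x_2'/x_1' = p_1/p_2.
Substituting into the budget: x_1* = 2 + 1/6·(m − 2·p_1 − 4·p_2)/p_1, and x_2* = 4 + 5/6·(…)/p_2.
Discretionary income = 412 − 2·1.25 − 4·33.08 = 277.18; x_1* = 2 + 1/6·277.18/1.25 = 38.9573; x_2* = 4 + 5/6·277.18/33.08 = 10.9826.
Utility at the optimum: U(38.9573, 10.9826) = 9.2178.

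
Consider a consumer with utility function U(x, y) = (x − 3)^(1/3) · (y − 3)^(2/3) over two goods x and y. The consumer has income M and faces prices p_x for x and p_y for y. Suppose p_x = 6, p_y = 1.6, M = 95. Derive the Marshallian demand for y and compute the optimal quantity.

y* = 33.0833

Let x' = x−3, y' = y−3. MRS = (1/2)·y'/x' = p_x/p_y.
Substituting into the budget: x* = 3 + 1/3·(M − 3·p_x − 3·p_y)/p_x, and y* = 3 + 2/3·(…)/p_y.
Discretionary income = 95 − 3·6 − 3·1.6 = 72.2; y* = 3 + 2/3·72.2/1.6 = 33.0833.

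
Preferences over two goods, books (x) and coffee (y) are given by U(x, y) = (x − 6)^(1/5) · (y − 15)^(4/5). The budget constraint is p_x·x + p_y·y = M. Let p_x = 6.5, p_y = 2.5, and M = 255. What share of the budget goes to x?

share on x = 0.2929

This is Cobb-Douglas in (x−6, y−15): tangency gives 0.2·p_y·(y−15) = 0.8·p_x·(x−6).
After buying the subsistence bundle (6, 15), a share 0.2 of the remaining income goes to x: x* = 6 + 0.2·(M − 6p_x − 15p_y)/p_x.
Discretionary income = 255 − 6·6.5 − 15·2.5 = 178.5; x* = 6 + 0.2·178.5/6.5 = 11.4923; y* = 15 + 0.8·178.5/2.5 = 72.12.
Expenditure on x: 6.5·11.4923 = 74.7; share = 0.2929.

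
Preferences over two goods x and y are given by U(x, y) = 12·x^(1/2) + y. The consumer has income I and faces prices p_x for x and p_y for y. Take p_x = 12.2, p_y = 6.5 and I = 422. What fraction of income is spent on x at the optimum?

MU_x = 6/√x, MU_y = 1. Tangency: 6/√x = p_x/p_y.
Thus x* = (6·p_y/p_x)² — independent of I — with the rest of income spent on y.
Plugging in: x* = (6·6.5/12.2)² = 10.219, y* = 45.7427.
Expenditure on x: 12.2·10.219 = 124.6721; share = 0.2954.

share on x = 0.2954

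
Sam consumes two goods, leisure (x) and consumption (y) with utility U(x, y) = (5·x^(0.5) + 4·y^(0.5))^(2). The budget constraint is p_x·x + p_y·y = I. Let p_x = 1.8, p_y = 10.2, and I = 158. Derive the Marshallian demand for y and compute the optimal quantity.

y* = 1.5719

MRS = MU_x/MU_y = (5/4)·(y/x)^(0.5). Set equal to p_x/p_y.
Hence y/x = ((4/5)·p_x/p_y)^(1/(0.5)), i.e. raised to the 2 power.
Substitute y = (y/x)·x into the budget: x* = I/(p_x + p_y·(y/x)).
Numerically y/x = 0.019931, so x* = 158/(1.8 + 10.2·0.019931) = 78.8701 and y* = 0.019931·78.8701 = 1.5719.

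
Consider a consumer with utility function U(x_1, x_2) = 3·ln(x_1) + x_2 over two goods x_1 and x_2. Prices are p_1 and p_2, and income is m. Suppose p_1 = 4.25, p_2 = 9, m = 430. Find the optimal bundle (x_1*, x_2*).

x_1* = 6.3529, x_2* = 44.7778

So x_1*(p_1,p_2) = 3·p_2/p_1, independent of income; and x_2* = (m − 3·p_2)/p_2.
At the given prices: x_1* = 3·9/4.25 = 6.3529, and x_2* = 44.7778.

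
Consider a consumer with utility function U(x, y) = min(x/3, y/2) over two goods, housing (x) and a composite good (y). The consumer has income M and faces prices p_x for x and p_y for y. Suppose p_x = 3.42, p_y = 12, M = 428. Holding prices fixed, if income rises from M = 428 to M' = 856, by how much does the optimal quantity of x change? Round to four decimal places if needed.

Δx* = 37.4781

Leontief preferences: the optimum is at the kink where x/3 = y/2, i.e. y = (2/3)·x.
Budget: p_x·x + p_y·(2/3)·x = M, so (3·p_x + 2·p_y)·x = 3·M.
Demand: x*(p_x,p_y,M) = 3·M/(3·p_x + 2·p_y), y* = 2·M/(3·p_x + 2·p_y).
Here 3·3.42 + 2·12 = 34.26, giving x* = 37.4781.
At M' = 856: x* = 74.9562. Change: 74.9562 − 37.4781 = 37.4781.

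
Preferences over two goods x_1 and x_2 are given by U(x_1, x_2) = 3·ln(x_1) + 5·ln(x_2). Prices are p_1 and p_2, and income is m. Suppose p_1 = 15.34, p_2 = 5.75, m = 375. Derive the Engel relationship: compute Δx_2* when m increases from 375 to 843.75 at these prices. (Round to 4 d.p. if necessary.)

Δx_2* = 50.9511

The MRS is (3/5)·x_2/x_1. Set MRS = p_1/p_2.
So 3·p_2·x_2 = 5·p_1·x_1; combined with the budget, a share 0.375 of income goes to x_1.
Demand: x_1*(p_1,p_2,m) = 0.375·m/p_1 and x_2* = 0.625·m/p_2.
At p_1=15.34, p_2=5.75, m=375: x_2* = 0.625·375/5.75 = 40.7609.
At m' = 843.75: x_2* = 91.712. Change: 91.712 − 40.7609 = 50.9511.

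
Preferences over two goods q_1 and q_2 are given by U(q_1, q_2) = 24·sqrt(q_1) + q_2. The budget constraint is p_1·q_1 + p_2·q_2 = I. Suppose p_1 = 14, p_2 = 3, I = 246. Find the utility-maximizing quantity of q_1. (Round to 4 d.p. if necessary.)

q_1* = 6.6122

Plugging in: q_1* = (12·3/14)² = 6.6122.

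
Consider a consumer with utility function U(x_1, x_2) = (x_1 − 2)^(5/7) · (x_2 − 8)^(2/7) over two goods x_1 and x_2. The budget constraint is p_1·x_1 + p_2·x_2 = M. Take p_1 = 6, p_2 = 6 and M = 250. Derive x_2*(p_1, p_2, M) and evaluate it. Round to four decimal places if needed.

This is Cobb-Douglas in (x_1−2, x_2−8): tangency gives 5/7·p_2·(x_2−8) = 2/7·p_1·(x_1−2).
After buying the subsistence bundle (2, 8), a share 5/7 of the remaining income goes to x_1: x_1* = 2 + 5/7·(M − 2p_1 − 8p_2)/p_1.
Discretionary income = 250 − 2·6 − 8·6 = 190; x_2* = 8 + 2/7·190/6 = 17.0476.

x_2* = 17.0476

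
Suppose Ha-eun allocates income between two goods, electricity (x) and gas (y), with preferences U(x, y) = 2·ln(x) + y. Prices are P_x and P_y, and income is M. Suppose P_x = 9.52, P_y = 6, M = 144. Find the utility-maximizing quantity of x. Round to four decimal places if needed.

x* = 1.2605

Set MRS = P_x/P_y: (2/x)/1 = P_x/P_y.
So x*(P_x,P_y) = 2·P_y/P_x, independent of income; and y* = (M − 2·P_y)/P_y.
At the given prices: x* = 2·6/9.52 = 1.2605.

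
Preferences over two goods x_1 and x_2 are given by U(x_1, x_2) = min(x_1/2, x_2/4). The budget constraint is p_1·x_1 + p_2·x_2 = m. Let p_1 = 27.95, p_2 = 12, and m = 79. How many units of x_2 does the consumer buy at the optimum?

Leontief preferences: the optimum is at the kink where x_1/2 = x_2/4, i.e. x_2 = 2·x_1.
Budget: p_1·x_1 + p_2·2·x_1 = m, so (2·p_1 + 4·p_2)·x_1 = 2·m.
Demand: x_1*(p_1,p_2,m) = 2·m/(2·p_1 + 4·p_2), x_2* = 4·m/(2·p_1 + 4·p_2).
Here 2·27.95 + 4·12 = 103.9, giving x_2* = 3.0414.

x_2* = 3.0414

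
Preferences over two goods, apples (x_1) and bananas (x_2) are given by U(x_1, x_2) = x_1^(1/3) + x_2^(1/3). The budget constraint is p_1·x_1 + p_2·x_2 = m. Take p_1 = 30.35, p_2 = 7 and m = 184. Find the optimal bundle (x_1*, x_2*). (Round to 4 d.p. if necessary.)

MU_x_1 ∝ x_1^(-2/3), MU_x_2 ∝ x_2^(-2/3), so MRS = (x_2/x_1)^(2/3) = p_1/p_2.
Hence x_2/x_1 = (p_1/p_2)^(1/(2/3)), i.e. raised to the 1.5 power.
With the ratio pinned down, the budget gives x_1* = m/(p_1 + p_2·(x_2/x_1)) and x_2* = (x_2/x_1)·x_1*.
Numerically x_2/x_1 = 9.027988, so x_1* = 184/(30.35 + 7·9.027988) = 1.9669 and x_2* = 9.027988·1.9669 = 17.7576.

x_1* = 1.9669, x_2* = 17.7576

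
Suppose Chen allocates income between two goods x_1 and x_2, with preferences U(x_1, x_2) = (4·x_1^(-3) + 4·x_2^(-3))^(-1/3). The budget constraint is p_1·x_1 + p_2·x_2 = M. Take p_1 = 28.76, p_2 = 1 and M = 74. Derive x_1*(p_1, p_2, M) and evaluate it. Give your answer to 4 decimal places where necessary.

x_1* = 2.3813

MRS = MU_x_1/MU_x_2 = (x_2/x_1)^(4). Set equal to p_1/p_2.
Solve for the ratio: x_2/x_1 = [p_1/p_2]^(0.25).
With the ratio pinned down, the budget gives x_1* = M/(p_1 + p_2·(x_2/x_1)) and x_2* = (x_2/x_1)·x_1*.
Numerically x_2/x_1 = 2.31578, so x_1* = 74/(28.76 + 1·2.31578) = 2.3813.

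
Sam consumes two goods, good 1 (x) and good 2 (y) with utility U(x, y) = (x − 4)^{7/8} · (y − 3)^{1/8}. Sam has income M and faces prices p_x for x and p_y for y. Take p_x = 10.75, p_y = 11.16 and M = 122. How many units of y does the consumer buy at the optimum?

Let x' = x−4, y' = y−3. MRS = 7·y'/x' = p_x/p_y.
Substituting into the budget: x* = 4 + 0.875·(M − 4·p_x − 3·p_y)/p_x, and y* = 3 + 0.125·(…)/p_y.
Discretionary income = 122 − 4·10.75 − 3·11.16 = 45.52; y* = 3 + 0.125·45.52/11.16 = 3.5099.

y* = 3.5099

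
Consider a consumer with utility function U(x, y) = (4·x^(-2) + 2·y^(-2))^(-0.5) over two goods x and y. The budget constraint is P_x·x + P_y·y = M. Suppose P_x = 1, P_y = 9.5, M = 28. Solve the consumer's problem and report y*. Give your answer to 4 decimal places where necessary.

With the ratio pinned down, the budget gives x* = M/(P_x + P_y·(y/x)) and y* = (y/x)·x*.
Numerically y/x = 0.374756, so x* = 28/(1 + 9.5·0.374756) = 6.1401 and y* = 0.374756·6.1401 = 2.301.

y* = 2.301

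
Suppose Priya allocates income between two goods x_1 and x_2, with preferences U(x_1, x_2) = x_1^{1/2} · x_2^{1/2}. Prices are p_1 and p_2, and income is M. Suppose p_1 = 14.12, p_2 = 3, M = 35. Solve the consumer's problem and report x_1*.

x_1* = 1.2394

MU_x_1/MU_x_2 = (0.5·x_2)/(0.5·x_1); tangency sets this equal to p_1/p_2.
Rearranging, p_2·x_2 = p_1·x_1. Substituting into the budget gives p_1·x_1·(1 + 1) = M.
Demand: x_1*(p_1,p_2,M) = 0.5·M/p_1 and x_2* = 0.5·M/p_2.
At p_1=14.12, p_2=3, M=35: x_1* = 0.5·35/14.12 = 1.2394.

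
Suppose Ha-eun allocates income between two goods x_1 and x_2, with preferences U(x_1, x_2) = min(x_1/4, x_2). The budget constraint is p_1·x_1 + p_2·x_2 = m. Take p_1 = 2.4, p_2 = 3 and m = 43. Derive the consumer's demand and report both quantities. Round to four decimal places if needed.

With perfect complements, no substitution: consume in ratio x_1:x_2 = 4:1.
Budget: p_1·x_1 + p_2·(1/4)·x_1 = m, so (4·p_1 + p_2)·x_1 = 4·m.
Demand: x_1*(p_1,p_2,m) = 4·m/(4·p_1 + p_2), x_2* = m/(4·p_1 + p_2).
Here 4·2.4 + 3 = 12.6, giving x_1* = 13.6508 and x_2* = 3.4127.

x_1* = 13.6508, x_2* = 3.4127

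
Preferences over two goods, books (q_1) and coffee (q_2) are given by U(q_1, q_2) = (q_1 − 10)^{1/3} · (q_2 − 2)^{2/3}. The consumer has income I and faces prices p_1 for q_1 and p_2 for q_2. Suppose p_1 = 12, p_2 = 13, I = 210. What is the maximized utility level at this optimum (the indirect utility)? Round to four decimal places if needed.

V = 2.6754

Let q_1' = q_1−10, q_2' = q_2−2. MRS = (1/2)·q_2'/q_1' = p_1/p_2.
After buying the subsistence bundle (10, 2), a share 1/3 of the remaining income goes to q_1: q_1* = 10 + 1/3·(I − 10p_1 − 2p_2)/p_1.
Discretionary income = 210 − 10·12 − 2·13 = 64; q_1* = 10 + 1/3·64/12 = 11.7778; q_2* = 2 + 2/3·64/13 = 5.2821.
Utility at the optimum: U(11.7778, 5.2821) = 2.6754.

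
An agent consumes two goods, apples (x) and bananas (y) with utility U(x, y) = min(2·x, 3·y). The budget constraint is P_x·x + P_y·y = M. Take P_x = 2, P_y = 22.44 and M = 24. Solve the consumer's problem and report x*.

Demand: x*(P_x,P_y,M) = 3·M/(3·P_x + 2·P_y), y* = 2·M/(3·P_x + 2·P_y).
Here 3·2 + 2·22.44 = 50.88, giving x* = 1.4151.

x* = 1.4151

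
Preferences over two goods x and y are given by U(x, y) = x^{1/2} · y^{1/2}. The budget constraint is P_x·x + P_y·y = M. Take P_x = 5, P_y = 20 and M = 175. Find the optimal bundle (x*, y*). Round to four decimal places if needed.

MU_x/MU_y = (0.5·y)/(0.5·x); tangency sets this equal to P_x/P_y.
Rearranging, P_y·y = P_x·x. Substituting into the budget gives P_x·x·(1 + 1) = M.
Demand: x*(P_x,P_y,M) = 0.5·M/P_x and y* = 0.5·M/P_y.
At P_x=5, P_y=20, M=175: x* = 0.5·175/5 = 17.5, y* = 4.375.

x* = 17.5, y* = 4.375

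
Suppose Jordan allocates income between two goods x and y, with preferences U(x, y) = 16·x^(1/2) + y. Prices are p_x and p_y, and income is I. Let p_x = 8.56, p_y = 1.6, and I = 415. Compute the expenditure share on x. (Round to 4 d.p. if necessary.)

Thus x* = (8·p_y/p_x)² — independent of I — with the rest of income spent on y.
Plugging in: x* = (8·1.6/8.56)² = 2.236, y* = 247.4124.
Expenditure on x: 8.56·2.236 = 19.1402; share = 0.0461.

share on x = 0.0461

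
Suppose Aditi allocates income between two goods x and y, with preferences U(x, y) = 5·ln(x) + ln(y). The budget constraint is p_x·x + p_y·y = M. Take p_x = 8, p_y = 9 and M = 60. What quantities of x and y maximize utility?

x* = 6.25, y* = 1.1111

Tangency: MRS = 5·y/x = p_x/p_y.
So 5·p_y·y = p_x·x; combined with the budget, a share 5/6 of income goes to x.
Demand: x*(p_x,p_y,M) = 5/6·M/p_x and y* = 1/6·M/p_y.
At p_x=8, p_y=9, M=60: x* = 5/6·60/8 = 6.25, y* = 1.1111.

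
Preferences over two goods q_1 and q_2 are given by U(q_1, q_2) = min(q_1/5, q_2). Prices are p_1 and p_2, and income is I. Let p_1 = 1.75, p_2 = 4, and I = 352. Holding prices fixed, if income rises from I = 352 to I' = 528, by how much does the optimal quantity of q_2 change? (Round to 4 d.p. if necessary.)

With perfect complements, no substitution: consume in ratio q_1:q_2 = 5:1.
Budget: p_1·q_1 + p_2·(1/5)·q_1 = I, so (5·p_1 + p_2)·q_1 = 5·I.
Demand: q_1*(p_1,p_2,I) = 5·I/(5·p_1 + p_2), q_2* = I/(5·p_1 + p_2).
Here 5·1.75 + 4 = 12.75, giving q_2* = 27.6078.
At I' = 528: q_2* = 41.4118. Change: 41.4118 − 27.6078 = 13.8039.

Δq_2* = 13.8039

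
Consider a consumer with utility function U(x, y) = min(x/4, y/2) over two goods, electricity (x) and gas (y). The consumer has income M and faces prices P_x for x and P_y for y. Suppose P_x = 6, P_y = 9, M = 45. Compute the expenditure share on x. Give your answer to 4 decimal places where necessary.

Leontief preferences: the optimum is at the kink where x/4 = y/2, i.e. y = (1/2)·x.
Budget: P_x·x + P_y·(1/2)·x = M, so (4·P_x + 2·P_y)·x = 4·M.
Demand: x*(P_x,P_y,M) = 4·M/(4·P_x + 2·P_y), y* = 2·M/(4·P_x + 2·P_y).
Here 4·6 + 2·9 = 42, giving x* = 4.2857 and y* = 2.1429.
Expenditure on x: 6·4.2857 = 25.7143; share = 0.5714.

share on x = 0.5714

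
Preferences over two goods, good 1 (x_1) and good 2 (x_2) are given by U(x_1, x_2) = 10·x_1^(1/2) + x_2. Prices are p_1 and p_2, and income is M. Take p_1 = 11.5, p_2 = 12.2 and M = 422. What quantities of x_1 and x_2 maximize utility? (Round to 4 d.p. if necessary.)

MU_x_1 = 5/√x_1, MU_x_2 = 1. Tangency: 5/√x_1 = p_1/p_2.
Solve: √x_1 = 5·p_2/p_1, so x_1*(p_1,p_2) = (5·p_2/p_1)², and x_2* = (M − p_1·x_1*)/p_2.
Plugging in: x_1* = (5·12.2/11.5)² = 28.1361, x_2* = 8.0684.

x_1* = 28.1361, x_2* = 8.0684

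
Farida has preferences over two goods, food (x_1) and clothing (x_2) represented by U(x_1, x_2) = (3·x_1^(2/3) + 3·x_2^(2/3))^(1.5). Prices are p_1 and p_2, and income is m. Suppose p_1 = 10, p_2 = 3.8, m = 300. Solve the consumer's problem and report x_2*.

x_2* = 68.9858

MRS = MU_x_1/MU_x_2 = (x_2/x_1)^(1/3). Set equal to p_1/p_2.
Hence x_2/x_1 = (p_1/p_2)^(1/(1/3)), i.e. raised to the 3 power.
With the ratio pinned down, the budget gives x_1* = m/(p_1 + p_2·(x_2/x_1)) and x_2* = (x_2/x_1)·x_1*.
Numerically x_2/x_1 = 18.224231, so x_1* = 300/(10 + 3.8·18.224231) = 3.7854 and x_2* = 18.224231·3.7854 = 68.9858.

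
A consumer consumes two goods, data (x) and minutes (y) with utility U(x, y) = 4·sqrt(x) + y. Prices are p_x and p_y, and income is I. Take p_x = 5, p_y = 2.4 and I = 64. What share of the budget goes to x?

share on x = 0.072

Utility is quasi-linear in y; the FOC for x is 2/√x = p_x/p_y.
Thus x* = (2·p_y/p_x)² — independent of I — with the rest of income spent on y.
Plugging in: x* = (2·2.4/5)² = 0.9216, y* = 24.7467.
Expenditure on x: 5·0.9216 = 4.608; share = 0.072.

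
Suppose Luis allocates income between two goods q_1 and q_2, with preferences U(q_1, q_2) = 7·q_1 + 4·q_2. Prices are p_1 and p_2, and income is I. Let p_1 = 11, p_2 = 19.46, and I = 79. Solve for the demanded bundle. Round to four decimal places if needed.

q_1 gives more utility per dollar, so spend all income on q_1: q_1* = I/p_1, q_2* = 0.
Numerically: q_1* = 7.1818, q_2* = 0.

q_1* = 7.1818, q_2* = 0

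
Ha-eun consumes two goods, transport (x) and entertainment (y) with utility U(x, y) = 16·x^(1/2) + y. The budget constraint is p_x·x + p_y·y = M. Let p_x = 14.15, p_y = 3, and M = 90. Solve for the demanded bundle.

x* = 2.8768, y* = 16.4311

Thus x* = (8·p_y/p_x)² — independent of M — with the rest of income spent on y.
Plugging in: x* = (8·3/14.15)² = 2.8768, y* = 16.4311.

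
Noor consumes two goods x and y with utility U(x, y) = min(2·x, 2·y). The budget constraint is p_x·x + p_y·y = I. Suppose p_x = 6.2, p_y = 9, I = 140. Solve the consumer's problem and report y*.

Leontief preferences: the optimum is at the kink where x/2 = y/2, i.e. y = x.
Budget: p_x·x + p_y·x = I, so (2·p_x + 2·p_y)·x = 2·I.
Demand: x*(p_x,p_y,I) = 2·I/(2·p_x + 2·p_y), y* = 2·I/(2·p_x + 2·p_y).
Here 2·6.2 + 2·9 = 30.4, giving y* = 9.2105.

y* = 9.2105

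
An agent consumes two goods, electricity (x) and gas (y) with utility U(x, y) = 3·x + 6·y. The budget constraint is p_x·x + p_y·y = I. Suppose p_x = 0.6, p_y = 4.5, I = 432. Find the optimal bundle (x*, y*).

x* = 720, y* = 0

Perfect substitutes: compare marginal utility per dollar. 3/p_x vs 6/p_y → 5 vs 1.3333.
x gives more utility per dollar, so spend all income on x: x* = I/p_x, y* = 0.
Numerically: x* = 720, y* = 0.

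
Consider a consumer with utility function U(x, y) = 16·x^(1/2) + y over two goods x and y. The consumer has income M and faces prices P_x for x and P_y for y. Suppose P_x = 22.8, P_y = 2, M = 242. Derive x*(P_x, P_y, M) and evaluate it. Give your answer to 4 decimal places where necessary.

x* = 0.4925

Utility is quasi-linear in y; the FOC for x is 8/√x = P_x/P_y.
Thus x* = (8·P_y/P_x)² — independent of M — with the rest of income spent on y.
Plugging in: x* = (8·2/22.8)² = 0.4925.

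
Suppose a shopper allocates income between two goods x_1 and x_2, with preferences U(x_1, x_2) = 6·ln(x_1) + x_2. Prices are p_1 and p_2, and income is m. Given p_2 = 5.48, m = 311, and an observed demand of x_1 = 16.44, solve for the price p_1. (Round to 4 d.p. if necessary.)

Set MRS = p_1/p_2: (6/x_1)/1 = p_1/p_2.
So x_1*(p_1,p_2) = 6·p_2/p_1, independent of income; and x_2* = (m − 6·p_2)/p_2.
Set x_1* = 16.44 in the demand function and solve for p_1: p_1 = 2.

p_1 = 2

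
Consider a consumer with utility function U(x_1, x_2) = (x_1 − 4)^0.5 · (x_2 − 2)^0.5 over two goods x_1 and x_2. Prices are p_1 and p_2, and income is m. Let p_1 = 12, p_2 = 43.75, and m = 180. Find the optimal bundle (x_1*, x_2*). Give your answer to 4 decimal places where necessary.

x_1* = 5.8542, x_2* = 2.5086

Let x_1' = x_1−4, x_2' = x_2−2. MRS = x_2'/x_1' = p_1/p_2.
Substituting into the budget: x_1* = 4 + 0.5·(m − 4·p_1 − 2·p_2)/p_1, and x_2* = 2 + 0.5·(…)/p_2.
Discretionary income = 180 − 4·12 − 2·43.75 = 44.5; x_1* = 4 + 0.5·44.5/12 = 5.8542; x_2* = 2 + 0.5·44.5/43.75 = 2.5086.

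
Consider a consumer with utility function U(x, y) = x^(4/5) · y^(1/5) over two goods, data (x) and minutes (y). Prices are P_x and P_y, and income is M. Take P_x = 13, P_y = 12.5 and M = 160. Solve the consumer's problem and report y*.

Tangency: MRS = 4·y/x = P_x/P_y.
Rearranging, P_y·y = (1/4)·P_x·x. Substituting into the budget gives P_x·x·(1 + (1/4)) = M.
Demand: x*(P_x,P_y,M) = 0.8·M/P_x and y* = 0.2·M/P_y.
At P_x=13, P_y=12.5, M=160: y* = 0.2·160/12.5 = 2.56.

y* = 2.56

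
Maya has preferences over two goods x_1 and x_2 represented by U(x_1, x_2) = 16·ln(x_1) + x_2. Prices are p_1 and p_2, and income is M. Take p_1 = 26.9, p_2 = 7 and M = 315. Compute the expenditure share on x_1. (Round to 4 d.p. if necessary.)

So x_1*(p_1,p_2) = 16·p_2/p_1, independent of income; and x_2* = (M − 16·p_2)/p_2.
At the given prices: x_1* = 16·7/26.9 = 4.1636, and x_2* = 29.
Expenditure on x_1: 26.9·4.1636 = 112; share = 0.3556.

share on x_1 = 0.3556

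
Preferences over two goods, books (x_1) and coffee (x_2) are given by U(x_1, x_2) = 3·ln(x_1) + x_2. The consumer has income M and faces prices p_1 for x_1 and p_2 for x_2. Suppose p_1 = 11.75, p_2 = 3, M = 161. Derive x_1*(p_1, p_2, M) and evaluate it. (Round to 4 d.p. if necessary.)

x_1* = 0.766

Set MRS = p_1/p_2: (3/x_1)/1 = p_1/p_2.
So x_1*(p_1,p_2) = 3·p_2/p_1, independent of income; and x_2* = (M − 3·p_2)/p_2.
At the given prices: x_1* = 3·3/11.75 = 0.766.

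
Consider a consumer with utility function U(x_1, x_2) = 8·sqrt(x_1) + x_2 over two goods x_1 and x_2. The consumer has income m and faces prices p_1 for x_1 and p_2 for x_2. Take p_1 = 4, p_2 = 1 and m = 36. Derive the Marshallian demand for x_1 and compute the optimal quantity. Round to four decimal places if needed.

MU_x_1 = 4/√x_1, MU_x_2 = 1. Tangency: 4/√x_1 = p_1/p_2.
Solve: √x_1 = 4·p_2/p_1, so x_1*(p_1,p_2) = (4·p_2/p_1)², and x_2* = (m − p_1·x_1*)/p_2.
Plugging in: x_1* = (4·1/4)² = 1.

x_1* = 1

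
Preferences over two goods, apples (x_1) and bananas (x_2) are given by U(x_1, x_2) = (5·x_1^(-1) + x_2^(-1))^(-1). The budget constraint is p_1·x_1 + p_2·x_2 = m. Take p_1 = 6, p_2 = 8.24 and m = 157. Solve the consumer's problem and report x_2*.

x_2* = 6.5519

MRS = MU_x_1/MU_x_2 = 5·(x_2/x_1)^(2). Set equal to p_1/p_2.
Hence x_2/x_1 = ((1/5)·p_1/p_2)^(1/(2)), i.e. raised to the 0.5 power.
With the ratio pinned down, the budget gives x_1* = m/(p_1 + p_2·(x_2/x_1)) and x_2* = (x_2/x_1)·x_1*.
Numerically x_2/x_1 = 0.381616, so x_1* = 157/(6 + 8.24·0.381616) = 17.1688 and x_2* = 0.381616·17.1688 = 6.5519.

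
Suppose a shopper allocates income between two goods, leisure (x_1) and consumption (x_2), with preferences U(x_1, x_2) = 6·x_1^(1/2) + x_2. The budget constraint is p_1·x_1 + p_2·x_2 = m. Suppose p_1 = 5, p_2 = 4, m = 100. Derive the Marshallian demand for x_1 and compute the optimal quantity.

Thus x_1* = (3·p_2/p_1)² — independent of m — with the rest of income spent on x_2.
Plugging in: x_1* = (3·4/5)² = 5.76.

x_1* = 5.76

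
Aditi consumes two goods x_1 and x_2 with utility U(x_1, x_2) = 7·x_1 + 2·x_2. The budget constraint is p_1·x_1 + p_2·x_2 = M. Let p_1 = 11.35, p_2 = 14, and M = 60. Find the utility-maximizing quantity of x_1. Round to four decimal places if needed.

x_1* = 5.2863

Linear utility — the consumer picks whichever good has higher MU/price: 7/11.35 = 0.6167 vs 2/14 = 0.1429.
x_1 gives more utility per dollar, so spend all income on x_1: x_1* = M/p_1, x_2* = 0.
Numerically: x_1* = 5.2863, x_2* = 0.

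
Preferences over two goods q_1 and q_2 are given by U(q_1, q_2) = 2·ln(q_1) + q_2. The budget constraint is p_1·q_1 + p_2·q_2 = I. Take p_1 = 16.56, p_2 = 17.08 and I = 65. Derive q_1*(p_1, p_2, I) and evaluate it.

q_1* = 2.0628

MU_q_1 = 2/q_1, MU_q_2 = 1. Tangency: 2/q_1 = p_1/p_2.
So q_1*(p_1,p_2) = 2·p_2/p_1, independent of income; and q_2* = (I − 2·p_2)/p_2.
At the given prices: q_1* = 2·17.08/16.56 = 2.0628.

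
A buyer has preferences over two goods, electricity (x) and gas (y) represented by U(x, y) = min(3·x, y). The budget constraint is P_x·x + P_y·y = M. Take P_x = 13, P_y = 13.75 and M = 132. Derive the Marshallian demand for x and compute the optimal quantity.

With perfect complements, no substitution: consume in ratio x:y = 1:3.
Budget: P_x·x + P_y·3·x = M, so (P_x + 3·P_y)·x = M.
Demand: x*(P_x,P_y,M) = M/(P_x + 3·P_y), y* = 3·M/(P_x + 3·P_y).
Here 13 + 3·13.75 = 54.25, giving x* = 2.4332.

x* = 2.4332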